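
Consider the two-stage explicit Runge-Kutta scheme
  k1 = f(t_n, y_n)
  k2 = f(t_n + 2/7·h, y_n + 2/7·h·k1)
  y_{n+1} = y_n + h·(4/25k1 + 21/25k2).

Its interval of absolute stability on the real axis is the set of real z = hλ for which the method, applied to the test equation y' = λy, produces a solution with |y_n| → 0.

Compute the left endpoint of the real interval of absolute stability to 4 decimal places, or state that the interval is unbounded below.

With y'=λy (z=hλ):
  k1=λy_n ⇒ h·k1=z·y_n;  k2=λ(1+2/7z)y_n ⇒ h·k2=z(1+2/7z)y_n
  y_{n+1}/y_n = 1 + 4/25z + 21/25z(1+2/7z) = 1 + z + 6/25z²
  ⇒ R(z) = 1 + z + 6/25z².

Boundary: |R(x)|=1, x<0.
x=-0.92: |R|=0.2831
R=1: x+6/25x²=0 ⇒ x=−25/6=-4.1667; min R=1−1/(4·6/25)=-0.0417>−1
Confirm numerically:
  x=-3.307: |R|=0.31770 <1
  x=-3.005: |R|=0.16221 <1
  x=-2.034: |R|=0.04108 <1
  x=-4.739: |R|=1.65095 >1
  x=-4.308: |R|=1.14613 >1
  x=-4.222: |R|=1.05607 >1
So |R|<1 on (-4.1667, 0).

left endpoint -4.1667.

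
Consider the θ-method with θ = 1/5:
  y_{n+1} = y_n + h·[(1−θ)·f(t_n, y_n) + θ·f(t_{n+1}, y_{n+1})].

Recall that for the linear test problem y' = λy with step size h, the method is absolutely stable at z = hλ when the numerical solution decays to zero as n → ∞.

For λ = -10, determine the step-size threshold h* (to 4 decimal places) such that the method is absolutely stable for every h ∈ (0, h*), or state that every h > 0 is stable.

(-3.3333,0); λ=-10 ⇒ h* = (10/3)/10 = 0.3333.

On y'=λy, z=hλ:
  y_{n+1} = y_n + z·[4/5·y_n + 1/5·y_{n+1}] ⇒ (1 − 1/5z)y_{n+1} = (1 + 4/5z)y_n
  ⇒ R(z) = (1 + 4/5z)/(1 − 1/5z).

Solve |R(x)|<1 on ℝ⁻.
x=-1.11: |R|=0.0917
R=−1: 1+4/5x = −1+1/5x ⇒ -3/5x=2 ⇒ x=2/(-3/5)=-3.3333
Confirm numerically:
  x=-3.197: |R|=0.95010 <1
  x=-2.933: |R|=0.84861 <1
  x=-2.533: |R|=0.68127 <1
  x=-2.436: |R|=0.63798 <1
  x=-3.687: |R|=1.12214 >1
  x=-3.565: |R|=1.08114 >1
So |R|<1 on (-3.3333, 0).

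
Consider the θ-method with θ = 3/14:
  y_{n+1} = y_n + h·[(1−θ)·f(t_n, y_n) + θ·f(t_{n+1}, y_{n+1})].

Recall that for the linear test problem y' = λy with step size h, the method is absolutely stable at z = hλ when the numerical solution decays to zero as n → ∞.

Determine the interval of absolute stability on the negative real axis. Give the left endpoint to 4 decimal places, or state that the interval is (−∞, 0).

(-3.5000, 0).

Test eqn y'=λy, z=hλ:
  y_{n+1} = y_n + z·[11/14·y_n + 3/14·y_{n+1}] ⇒ (1 − 3/14z)y_{n+1} = (1 + 11/14z)y_n
  Hence R(z) = (1 + 11/14z)/(1 − 3/14z).

Boundary: |R(x)|=1, x<0.
x=-0.53: |R|=0.5241
R=−1: 1+11/14x = −1+3/14x ⇒ -4/7x=2 ⇒ x=2/(-4/7)=-3.5000
Confirm numerically:
  x=-3.094: |R|=0.86049 <1
  x=-2.662: |R|=0.69508 <1
  x=-2.101: |R|=0.44875 <1
  x=-2.045: |R|=0.42190 <1
  x=-3.863: |R|=1.11349 >1
  x=-3.798: |R|=1.09388 >1
  x=-3.757: |R|=1.08136 >1
Stable set (-3.5000, 0).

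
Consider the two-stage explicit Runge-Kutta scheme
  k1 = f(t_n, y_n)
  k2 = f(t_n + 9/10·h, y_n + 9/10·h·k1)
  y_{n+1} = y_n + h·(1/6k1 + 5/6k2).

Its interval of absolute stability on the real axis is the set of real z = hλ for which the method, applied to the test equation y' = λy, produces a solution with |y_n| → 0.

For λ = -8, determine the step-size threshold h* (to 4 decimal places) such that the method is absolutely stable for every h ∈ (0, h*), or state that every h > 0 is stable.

With y'=λy (z=hλ):
  k1=λy_n ⇒ h·k1=z·y_n;  k2=λ(1+9/10z)y_n ⇒ h·k2=z(1+9/10z)y_n
  y_{n+1}/y_n = 1 + 1/6z + 5/6z(1+9/10z) = 1 + z + 3/4z²
  ⇒ R(z) = 1 + z + 3/4z².

Solve |R(x)|<1 on ℝ⁻.
x=-1.73: |R|=1.5147
R=1: x+3/4x²=0 ⇒ x=−4/3=-1.3333; min R=1−1/(4·3/4)=0.6667>−1
Confirm numerically:
  x=-1.014: |R|=0.75715 <1
  x=-0.984: |R|=0.74219 <1
  x=-0.824: |R|=0.68523 <1
  x=-1.762: |R|=1.56648 >1
  x=-1.648: |R|=1.38893 >1
Interval (-1.3333, 0).

(-1.3333,0); λ=-8 ⇒ h* = (4/3)/8 = 0.1667.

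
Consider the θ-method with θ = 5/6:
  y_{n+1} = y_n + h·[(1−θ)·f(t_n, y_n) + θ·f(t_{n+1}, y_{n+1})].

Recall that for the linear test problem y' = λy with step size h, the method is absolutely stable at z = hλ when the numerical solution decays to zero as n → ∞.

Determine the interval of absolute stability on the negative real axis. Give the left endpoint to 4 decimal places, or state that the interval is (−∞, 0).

Test eqn y'=λy, z=hλ:
  y_{n+1} = y_n + z·[1/6·y_n + 5/6·y_{n+1}] ⇒ (1 − 5/6z)y_{n+1} = (1 + 1/6z)y_n
  so R(z) = (1 + 1/6z)/(1 − 5/6z).

Boundary: |R(x)|=1, x<0.
x=-0.46: |R|=0.6675
x=-2: |R|=0.2500
x=-10: |R|=0.0714
x=-100: |R|=0.1858
θ=5/6≥1/2 ⇒ |1+1/6x|<|1−5/6x| ∀x<0 ⇒ interval (−∞,0).

(−∞, 0) — no finite endpoint.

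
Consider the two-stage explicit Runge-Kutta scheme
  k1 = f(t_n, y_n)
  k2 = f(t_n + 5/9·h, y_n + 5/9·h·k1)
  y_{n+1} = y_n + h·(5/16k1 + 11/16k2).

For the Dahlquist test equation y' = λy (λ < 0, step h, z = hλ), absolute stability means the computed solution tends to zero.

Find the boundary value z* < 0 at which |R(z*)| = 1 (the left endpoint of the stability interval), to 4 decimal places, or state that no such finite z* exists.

With y'=λy (z=hλ):
  k1=λy_n ⇒ h·k1=z·y_n;  k2=λ(1+5/9z)y_n ⇒ h·k2=z(1+5/9z)y_n
  y_{n+1}/y_n = 1 + 5/16z + 11/16z(1+5/9z) = 1 + z + 55/144z²
  Hence R(z) = 1 + z + 55/144z².

Solve |R(x)|<1 on ℝ⁻.
x=-1.07: |R|=0.3673
R=1: x+55/144x²=0 ⇒ x=−144/55=-2.6182; min R=1−1/(4·55/144)=0.3455>−1
Confirm numerically:
  x=-2.591: |R|=0.97310 <1
  x=-1.521: |R|=0.36261 <1
  x=-1.137: |R|=0.35677 <1
  x=-2.990: |R|=1.42462 >1
  x=-2.948: |R|=1.37137 >1
  x=-2.945: |R|=1.36761 >1
Interval (-2.6182, 0).

z* = -2.6182.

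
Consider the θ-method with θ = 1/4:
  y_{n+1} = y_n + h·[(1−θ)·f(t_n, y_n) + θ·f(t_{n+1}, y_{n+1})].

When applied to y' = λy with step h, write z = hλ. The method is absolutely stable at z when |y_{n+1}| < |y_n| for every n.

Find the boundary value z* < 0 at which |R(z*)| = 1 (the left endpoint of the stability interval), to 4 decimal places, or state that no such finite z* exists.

left endpoint -4.0000.

Test eqn y'=λy, z=hλ:
  y_{n+1} = y_n + z·[3/4·y_n + 1/4·y_{n+1}] ⇒ (1 − 1/4z)y_{n+1} = (1 + 3/4z)y_n
  R(z) = (1 + 3/4z)/(1 − 1/4z).

Find x<0 with |R(x)|<1.
x=-0.4: |R|=0.6364
R=−1: 1+3/4x = −1+1/4x ⇒ -1/2x=2 ⇒ x=2/(-1/2)=-4.0000
Confirm numerically:
  x=-3.957: |R|=0.98919 <1
  x=-3.801: |R|=0.94898 <1
  x=-2.307: |R|=0.46314 <1
  x=-4.562: |R|=1.13128 >1
  x=-4.352: |R|=1.08429 >1
  x=-4.179: |R|=1.04377 >1
Interval (-4.0000, 0).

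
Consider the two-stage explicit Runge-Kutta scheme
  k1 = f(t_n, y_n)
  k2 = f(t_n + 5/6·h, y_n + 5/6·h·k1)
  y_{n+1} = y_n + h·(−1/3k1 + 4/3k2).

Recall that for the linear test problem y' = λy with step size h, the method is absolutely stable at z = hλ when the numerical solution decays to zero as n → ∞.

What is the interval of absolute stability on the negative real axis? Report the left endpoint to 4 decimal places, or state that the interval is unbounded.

z∈(-0.9000,0).

Set f=λy, z=hλ:
  k1=λy_n ⇒ h·k1=z·y_n;  k2=λ(1+5/6z)y_n ⇒ h·k2=z(1+5/6z)y_n
  y_{n+1}/y_n = 1 − 1/3z + 4/3z(1+5/6z) = 1 + z + 10/9z²
  ⇒ R(z) = 1 + z + 10/9z².

Need |R(x)|<1, x<0.
x=-1.7: |R|=2.5111
R=1: x+10/9x²=0 ⇒ x=−9/10=-0.9000; min R=1−1/(4·10/9)=0.7750>−1
Confirm numerically:
  x=-0.660: |R|=0.82400 <1
  x=-0.441: |R|=0.77509 <1
  x=-0.372: |R|=0.78176 <1
  x=-0.371: |R|=0.78193 <1
  x=-1.346: |R|=1.66702 >1
  x=-1.206: |R|=1.41004 >1
  x=-1.178: |R|=1.36387 >1
So |R|<1 on (-0.9000, 0).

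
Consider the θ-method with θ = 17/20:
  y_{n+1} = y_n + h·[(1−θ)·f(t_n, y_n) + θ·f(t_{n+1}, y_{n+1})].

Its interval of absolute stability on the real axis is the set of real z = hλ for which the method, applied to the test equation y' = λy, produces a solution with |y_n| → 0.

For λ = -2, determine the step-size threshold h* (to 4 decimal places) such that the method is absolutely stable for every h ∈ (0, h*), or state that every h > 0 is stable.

Set f=λy, z=hλ:
  y_{n+1} = y_n + z·[3/20·y_n + 17/20·y_{n+1}] ⇒ (1 − 17/20z)y_{n+1} = (1 + 3/20z)y_n
  R(z) = (1 + 3/20z)/(1 − 17/20z).

Find x<0 with |R(x)|<1.
x=-1.33: |R|=0.3757
x=-2: |R|=0.2593
x=-10: |R|=0.0526
x=-100: |R|=0.1628
θ=17/20≥1/2 ⇒ |1+3/20x|<|1−17/20x| ∀x<0 ⇒ interval (−∞,0).

unbounded; (−∞, 0). Any h>0 works for λ=-2.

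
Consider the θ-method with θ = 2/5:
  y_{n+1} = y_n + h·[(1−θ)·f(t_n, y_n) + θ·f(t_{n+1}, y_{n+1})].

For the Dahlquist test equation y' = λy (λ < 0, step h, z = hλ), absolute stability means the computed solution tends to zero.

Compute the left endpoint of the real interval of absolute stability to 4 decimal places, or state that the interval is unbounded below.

z* = -10.0000.

Set f=λy, z=hλ:
  y_{n+1} = y_n + z·[3/5·y_n + 2/5·y_{n+1}] ⇒ (1 − 2/5z)y_{n+1} = (1 + 3/5z)y_n
  so R(z) = (1 + 3/5z)/(1 − 2/5z).

Need |R(x)|<1, x<0.
x=-0.86: |R|=0.3601
R=−1: 1+3/5x = −1+2/5x ⇒ -1/5x=2 ⇒ x=2/(-1/5)=-10.0000
Confirm numerically:
  x=-7.172: |R|=0.85380 <1
  x=-5.771: |R|=0.74435 <1
  x=-4.724: |R|=0.63483 <1
  x=-10.455: |R|=1.01756 >1
  x=-10.245: |R|=1.00961 >1
So |R|<1 on (-10.0000, 0).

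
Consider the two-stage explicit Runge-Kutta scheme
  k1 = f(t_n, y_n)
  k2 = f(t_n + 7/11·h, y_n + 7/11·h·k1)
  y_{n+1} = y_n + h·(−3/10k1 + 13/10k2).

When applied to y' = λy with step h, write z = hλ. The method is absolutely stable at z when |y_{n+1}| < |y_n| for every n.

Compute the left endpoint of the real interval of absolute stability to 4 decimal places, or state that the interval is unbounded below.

z* = -1.2088.

With y'=λy (z=hλ):
  k1=λy_n ⇒ h·k1=z·y_n;  k2=λ(1+7/11z)y_n ⇒ h·k2=z(1+7/11z)y_n
  y_{n+1}/y_n = 1 − 3/10z + 13/10z(1+7/11z) = 1 + z + 91/110z²
  ⇒ R(z) = 1 + z + 91/110z².

Need |R(x)|<1, x<0.
x=-0.95: |R|=0.7966
R=1: x+91/110x²=0 ⇒ x=−110/91=-1.2088; min R=1−1/(4·91/110)=0.6978>−1
Confirm numerically:
  x=-0.993: |R|=0.82273 <1
  x=-0.693: |R|=0.70430 <1
  x=-0.661: |R|=0.70045 <1
  x=-1.751: |R|=1.78542 >1
  x=-1.598: |R|=1.51453 >1
  x=-1.384: |R|=1.20060 >1
So |R|<1 on (-1.2088, 0).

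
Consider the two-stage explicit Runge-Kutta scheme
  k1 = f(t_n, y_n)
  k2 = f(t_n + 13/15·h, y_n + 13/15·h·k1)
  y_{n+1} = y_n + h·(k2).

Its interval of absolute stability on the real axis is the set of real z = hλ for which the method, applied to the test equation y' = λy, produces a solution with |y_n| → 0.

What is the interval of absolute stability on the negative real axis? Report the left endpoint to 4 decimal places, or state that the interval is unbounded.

Set f=λy, z=hλ:
  k1=λy_n ⇒ h·k1=z·y_n;  k2=λ(1+13/15z)y_n ⇒ h·k2=z(1+13/15z)y_n
  y_{n+1}/y_n = 1 + z(1+13/15z) = 1 + z + 13/15z²
  so R(z) = 1 + z + 13/15z².

Find x<0 with |R(x)|<1.
x=-1.55: |R|=1.5322
R=1: x+13/15x²=0 ⇒ x=−15/13=-1.1538; min R=1−1/(4·13/15)=0.7115>−1
Confirm numerically:
  x=-1.042: |R|=0.89900 <1
  x=-0.918: |R|=0.81236 <1
  x=-0.547: |R|=0.71231 <1
  x=-0.537: |R|=0.71292 <1
  x=-1.242: |R|=1.09489 >1
  x=-1.233: |R|=1.08458 >1
Stable set (-1.1538, 0).

z∈(-1.1538,0).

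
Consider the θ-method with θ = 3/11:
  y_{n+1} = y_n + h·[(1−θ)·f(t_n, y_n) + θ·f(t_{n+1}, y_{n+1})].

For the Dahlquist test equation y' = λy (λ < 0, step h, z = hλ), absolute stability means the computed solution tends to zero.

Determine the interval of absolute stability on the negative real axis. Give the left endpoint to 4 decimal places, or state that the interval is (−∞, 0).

Set f=λy, z=hλ:
  y_{n+1} = y_n + z·[8/11·y_n + 3/11·y_{n+1}] ⇒ (1 − 3/11z)y_{n+1} = (1 + 8/11z)y_n
  ⇒ R(z) = (1 + 8/11z)/(1 − 3/11z).

Find x<0 with |R(x)|<1.
x=-1.25: |R|=0.0678
R=−1: 1+8/11x = −1+3/11x ⇒ -5/11x=2 ⇒ x=2/(-5/11)=-4.4000
Confirm numerically:
  x=-3.713: |R|=0.84484 <1
  x=-3.569: |R|=0.80859 <1
  x=-2.959: |R|=0.63752 <1
  x=-2.218: |R|=0.38201 <1
  x=-4.815: |R|=1.08155 >1
  x=-4.681: |R|=1.05610 >1
Stable set (-4.4000, 0).

(-4.4000, 0).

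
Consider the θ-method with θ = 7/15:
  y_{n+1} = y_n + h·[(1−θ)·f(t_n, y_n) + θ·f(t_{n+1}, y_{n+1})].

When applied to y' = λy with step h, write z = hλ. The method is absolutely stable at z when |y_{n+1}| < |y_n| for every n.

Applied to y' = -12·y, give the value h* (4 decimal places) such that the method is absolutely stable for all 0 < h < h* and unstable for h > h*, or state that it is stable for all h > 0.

With y'=λy (z=hλ):
  y_{n+1} = y_n + z·[8/15·y_n + 7/15·y_{n+1}] ⇒ (1 − 7/15z)y_{n+1} = (1 + 8/15z)y_n
  Hence R(z) = (1 + 8/15z)/(1 − 7/15z).

Need |R(x)|<1, x<0.
x=-0.33: |R|=0.7140
R=−1: 1+8/15x = −1+7/15x ⇒ -1/15x=2 ⇒ x=2/(-1/15)=-30.0000
Confirm numerically:
  x=-27.484: |R|=0.98787 <1
  x=-17.295: |R|=0.90663 <1
  x=-17.164: |R|=0.90502 <1
  x=-30.436: |R|=1.00191 >1
  x=-30.062: |R|=1.00028 >1
Interval (-30.0000, 0).

(-30.0000,0); λ=-12 ⇒ h* = (30)/12 = 2.5000.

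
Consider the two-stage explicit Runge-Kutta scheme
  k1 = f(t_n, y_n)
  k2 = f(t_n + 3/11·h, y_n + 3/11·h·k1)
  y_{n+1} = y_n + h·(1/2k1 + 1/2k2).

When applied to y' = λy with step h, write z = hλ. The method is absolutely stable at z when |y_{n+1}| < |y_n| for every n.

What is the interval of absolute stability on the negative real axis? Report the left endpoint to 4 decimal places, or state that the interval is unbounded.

z∈(-7.3333,0).

With y'=λy (z=hλ):
  k1=λy_n ⇒ h·k1=z·y_n;  k2=λ(1+3/11z)y_n ⇒ h·k2=z(1+3/11z)y_n
  y_{n+1}/y_n = 1 + 1/2z + 1/2z(1+3/11z) = 1 + z + 3/22z²
  Hence R(z) = 1 + z + 3/22z².

Solve |R(x)|<1 on ℝ⁻.
x=-0.59: |R|=0.4575
R=1: x+3/22x²=0 ⇒ x=−22/3=-7.3333; min R=1−1/(4·3/22)=-0.8333>−1
Confirm numerically:
  x=-4.370: |R|=0.76588 <1
  x=-4.269: |R|=0.78386 <1
  x=-3.430: |R|=0.82570 <1
  x=-7.707: |R|=1.39271 >1
  x=-7.665: |R|=1.34667 >1
Interval (-7.3333, 0).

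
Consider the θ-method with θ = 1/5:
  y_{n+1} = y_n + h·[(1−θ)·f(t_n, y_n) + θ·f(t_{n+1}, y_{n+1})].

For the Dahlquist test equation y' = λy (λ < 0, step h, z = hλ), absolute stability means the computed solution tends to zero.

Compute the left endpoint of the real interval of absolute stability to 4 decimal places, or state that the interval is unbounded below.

Set f=λy, z=hλ:
  y_{n+1} = y_n + z·[4/5·y_n + 1/5·y_{n+1}] ⇒ (1 − 1/5z)y_{n+1} = (1 + 4/5z)y_n
  R(z) = (1 + 4/5z)/(1 − 1/5z).

Solve |R(x)|<1 on ℝ⁻.
x=-0.5: |R|=0.5455
R=−1: 1+4/5x = −1+1/5x ⇒ -3/5x=2 ⇒ x=2/(-3/5)=-3.3333
Confirm numerically:
  x=-2.799: |R|=0.79446 <1
  x=-2.781: |R|=0.78705 <1
  x=-2.200: |R|=0.52778 <1
  x=-3.718: |R|=1.13237 >1
  x=-3.671: |R|=1.11683 >1
  x=-3.399: |R|=1.02346 >1
Interval (-3.3333, 0).

left endpoint -3.3333.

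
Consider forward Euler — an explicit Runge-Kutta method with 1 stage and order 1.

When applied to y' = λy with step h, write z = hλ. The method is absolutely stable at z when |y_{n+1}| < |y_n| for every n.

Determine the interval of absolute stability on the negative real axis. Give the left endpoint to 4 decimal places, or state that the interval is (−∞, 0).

With y'=λy (z=hλ):
  order 1, 1-stage ⇒ R(z)=1+z
  (e.g. R(-1.8)=-0.80000, |R|=0.80000)

Boundary: |R(x)|=1, x<0.
x=-1.8: |R|=0.8000
|R(-2.01)|=1.0100 |R(-1.97)|=0.9700 |R(-0.97)|=0.0300
Bisect:
  x_lo=-2.8536 |R|=1.8536  x_hi=-0.1569 |R|=0.8431
  mid=-1.50527 |R|=0.50527 →hi
  mid=-2.17944 |R|=1.17944 →lo
  mid=-1.84236 |R|=0.84236 →hi
  mid=-2.01090 |R|=1.01090 →lo
  mid=-1.92663 |R|=0.92663 →hi
  mid=-1.96876 |R|=0.96876 →hi
  mid=-1.98983 |R|=0.98983 →hi
  mid=-2.00037 |R|=1.00037 →lo
  mid=-1.99510 |R|=0.99510 →hi
  ...
  [-2.00004,-1.99987] ⇒ x*=-2.0000
So |R|<1 on (-2.0000, 0).

z∈(-2.0000,0).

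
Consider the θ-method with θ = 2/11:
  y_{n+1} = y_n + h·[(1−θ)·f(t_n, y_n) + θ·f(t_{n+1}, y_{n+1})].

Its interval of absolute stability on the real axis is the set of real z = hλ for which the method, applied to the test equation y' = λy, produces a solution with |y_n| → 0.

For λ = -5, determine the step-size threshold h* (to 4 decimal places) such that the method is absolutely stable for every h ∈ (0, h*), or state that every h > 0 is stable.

Test eqn y'=λy, z=hλ:
  y_{n+1} = y_n + z·[9/11·y_n + 2/11·y_{n+1}] ⇒ (1 − 2/11z)y_{n+1} = (1 + 9/11z)y_n
  ⇒ R(z) = (1 + 9/11z)/(1 − 2/11z).

Solve |R(x)|<1 on ℝ⁻.
x=-1.65: |R|=0.2692
R=−1: 1+9/11x = −1+2/11x ⇒ -7/11x=2 ⇒ x=2/(-7/11)=-3.1429
Confirm numerically:
  x=-2.993: |R|=0.93824 <1
  x=-2.669: |R|=0.79698 <1
  x=-2.582: |R|=0.75711 <1
  x=-1.632: |R|=0.25855 <1
  x=-3.683: |R|=1.20587 >1
  x=-3.516: |R|=1.14485 >1
Interval (-3.1429, 0).

(-3.1429,0); λ=-5 ⇒ h* = (22/7)/5 = 0.6286.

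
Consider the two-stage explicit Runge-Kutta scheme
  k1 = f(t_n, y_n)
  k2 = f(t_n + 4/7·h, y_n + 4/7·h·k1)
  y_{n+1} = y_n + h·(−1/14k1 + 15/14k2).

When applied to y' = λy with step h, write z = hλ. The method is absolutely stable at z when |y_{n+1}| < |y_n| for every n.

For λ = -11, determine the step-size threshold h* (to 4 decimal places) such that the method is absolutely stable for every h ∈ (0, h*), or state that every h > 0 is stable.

(-1.6333,0); λ=-11 ⇒ h* = (49/30)/11 = 0.1485.

Set f=λy, z=hλ:
  k1=λy_n ⇒ h·k1=z·y_n;  k2=λ(1+4/7z)y_n ⇒ h·k2=z(1+4/7z)y_n
  y_{n+1}/y_n = 1 − 1/14z + 15/14z(1+4/7z) = 1 + z + 30/49z²
  R(z) = 1 + z + 30/49z².

Boundary: |R(x)|=1, x<0.
x=-1.71: |R|=1.0803
R=1: x+30/49x²=0 ⇒ x=−49/30=-1.6333; min R=1−1/(4·30/49)=0.5917>−1
Confirm numerically:
  x=-1.521: |R|=0.89539 <1
  x=-1.430: |R|=0.82198 <1
  x=-0.871: |R|=0.59347 <1
  x=-0.768: |R|=0.59312 <1
  x=-2.161: |R|=1.69814 >1
  x=-2.068: |R|=1.55034 >1
  x=-2.034: |R|=1.49895 >1
Interval (-1.6333, 0).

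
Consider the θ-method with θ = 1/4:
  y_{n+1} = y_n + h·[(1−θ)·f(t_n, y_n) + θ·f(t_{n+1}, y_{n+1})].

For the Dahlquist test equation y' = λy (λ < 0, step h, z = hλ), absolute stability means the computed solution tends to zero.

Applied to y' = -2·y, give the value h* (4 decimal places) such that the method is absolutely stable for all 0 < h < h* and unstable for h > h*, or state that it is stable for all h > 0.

Set f=λy, z=hλ:
  y_{n+1} = y_n + z·[3/4·y_n + 1/4·y_{n+1}] ⇒ (1 − 1/4z)y_{n+1} = (1 + 3/4z)y_n
  so R(z) = (1 + 3/4z)/(1 − 1/4z).

Need |R(x)|<1, x<0.
x=-1.36: |R|=0.0149
R=−1: 1+3/4x = −1+1/4x ⇒ -1/2x=2 ⇒ x=2/(-1/2)=-4.0000
Confirm numerically:
  x=-3.974: |R|=0.99348 <1
  x=-3.265: |R|=0.79766 <1
  x=-2.981: |R|=0.70806 <1
  x=-4.443: |R|=1.10494 >1
  x=-4.280: |R|=1.06763 >1
So |R|<1 on (-4.0000, 0).

(-4.0000,0); λ=-2 ⇒ h* = (4)/2 = 2.0000.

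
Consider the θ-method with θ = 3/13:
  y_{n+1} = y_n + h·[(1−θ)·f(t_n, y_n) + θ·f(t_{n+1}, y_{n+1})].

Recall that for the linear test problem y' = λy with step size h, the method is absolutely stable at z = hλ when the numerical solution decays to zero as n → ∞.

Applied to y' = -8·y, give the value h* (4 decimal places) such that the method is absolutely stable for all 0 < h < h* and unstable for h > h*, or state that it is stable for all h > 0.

Set f=λy, z=hλ:
  y_{n+1} = y_n + z·[10/13·y_n + 3/13·y_{n+1}] ⇒ (1 − 3/13z)y_{n+1} = (1 + 10/13z)y_n
  ⇒ R(z) = (1 + 10/13z)/(1 − 3/13z).

Solve |R(x)|<1 on ℝ⁻.
x=-1.11: |R|=0.1164
R=−1: 1+10/13x = −1+3/13x ⇒ -7/13x=2 ⇒ x=2/(-7/13)=-3.7143
Confirm numerically:
  x=-3.589: |R|=0.96310 <1
  x=-1.901: |R|=0.32134 <1
  x=-1.797: |R|=0.27024 <1
  x=-1.601: |R|=0.16907 <1
  x=-4.096: |R|=1.10566 >1
  x=-3.814: |R|=1.02856 >1
Interval (-3.7143, 0).

(-3.7143,0); λ=-8 ⇒ h* = (26/7)/8 = 0.4643.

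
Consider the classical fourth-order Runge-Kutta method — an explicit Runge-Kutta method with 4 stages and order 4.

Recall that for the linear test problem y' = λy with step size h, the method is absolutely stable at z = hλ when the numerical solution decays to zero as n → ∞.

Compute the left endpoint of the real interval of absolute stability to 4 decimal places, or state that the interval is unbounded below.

z* = -2.7853.

With y'=λy (z=hλ):
  order 4, 4-stage ⇒ R(z)=1+z+z^2/2+z^3/6+z^4/24
  (e.g. R(-0.53)=0.58892, |R|=0.58892)

Need |R(x)|<1, x<0.
x=-0.53: |R|=0.5889
|R(-2.15)|=0.3952 |R(-1.23)|=0.3117 |R(-0.87)|=0.4226
Bisect:
  x_lo=-3.1575 |R|=1.7224  x_hi=-0.1195 |R|=0.8873
  mid=-1.63851 |R|=0.27101 →hi
  mid=-2.39801 |R|=0.55676 →hi
  mid=-2.77776 |R|=0.98870 →hi
  mid=-2.96763 |R|=1.31156 →lo
  mid=-2.87269 |R|=1.13997 →lo
  mid=-2.82523 |R|=1.06189 →lo
  mid=-2.80149 |R|=1.02470 →lo
  ...
  [-2.78536,-2.78517] ⇒ x*=-2.7853
So |R|<1 on (-2.7853, 0).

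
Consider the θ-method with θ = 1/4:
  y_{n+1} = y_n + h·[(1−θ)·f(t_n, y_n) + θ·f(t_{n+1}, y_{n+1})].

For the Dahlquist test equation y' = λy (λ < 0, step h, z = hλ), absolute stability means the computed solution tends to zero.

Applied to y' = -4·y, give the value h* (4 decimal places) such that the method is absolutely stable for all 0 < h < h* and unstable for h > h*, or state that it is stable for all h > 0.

Test eqn y'=λy, z=hλ:
  y_{n+1} = y_n + z·[3/4·y_n + 1/4·y_{n+1}] ⇒ (1 − 1/4z)y_{n+1} = (1 + 3/4z)y_n
  R(z) = (1 + 3/4z)/(1 − 1/4z).

Need |R(x)|<1, x<0.
x=-0.89: |R|=0.2720
R=−1: 1+3/4x = −1+1/4x ⇒ -1/2x=2 ⇒ x=2/(-1/2)=-4.0000
Confirm numerically:
  x=-3.407: |R|=0.83988 <1
  x=-3.231: |R|=0.78730 <1
  x=-3.068: |R|=0.73628 <1
  x=-1.786: |R|=0.23470 <1
  x=-4.538: |R|=1.12602 >1
  x=-4.497: |R|=1.11698 >1
  x=-4.152: |R|=1.03729 >1
Interval (-4.0000, 0).

(-4.0000,0); λ=-4 ⇒ h* = (4)/4 = 1.0000.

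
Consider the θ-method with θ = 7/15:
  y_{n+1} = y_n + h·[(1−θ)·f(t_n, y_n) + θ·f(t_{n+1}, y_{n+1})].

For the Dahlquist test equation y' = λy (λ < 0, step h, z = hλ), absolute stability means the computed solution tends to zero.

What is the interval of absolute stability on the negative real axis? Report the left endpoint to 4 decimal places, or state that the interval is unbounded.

Test eqn y'=λy, z=hλ:
  y_{n+1} = y_n + z·[8/15·y_n + 7/15·y_{n+1}] ⇒ (1 − 7/15z)y_{n+1} = (1 + 8/15z)y_n
  so R(z) = (1 + 8/15z)/(1 − 7/15z).

Find x<0 with |R(x)|<1.
x=-0.92: |R|=0.3563
R=−1: 1+8/15x = −1+7/15x ⇒ -1/15x=2 ⇒ x=2/(-1/15)=-30.0000
Confirm numerically:
  x=-26.972: |R|=0.98514 <1
  x=-26.077: |R|=0.98014 <1
  x=-21.448: |R|=0.94821 <1
  x=-15.458: |R|=0.88197 <1
  x=-30.446: |R|=1.00196 >1
  x=-30.346: |R|=1.00152 >1
  x=-30.305: |R|=1.00134 >1
So |R|<1 on (-30.0000, 0).

z∈(-30.0000,0).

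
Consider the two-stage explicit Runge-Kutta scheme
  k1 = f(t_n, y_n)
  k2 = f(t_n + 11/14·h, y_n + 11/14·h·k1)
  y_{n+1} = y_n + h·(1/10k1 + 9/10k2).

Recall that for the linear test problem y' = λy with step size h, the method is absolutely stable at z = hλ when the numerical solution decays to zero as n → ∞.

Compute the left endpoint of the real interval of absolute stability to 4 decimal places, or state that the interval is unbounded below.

Test eqn y'=λy, z=hλ:
  k1=λy_n ⇒ h·k1=z·y_n;  k2=λ(1+11/14z)y_n ⇒ h·k2=z(1+11/14z)y_n
  y_{n+1}/y_n = 1 + 1/10z + 9/10z(1+11/14z) = 1 + z + 99/140z²
  so R(z) = 1 + z + 99/140z².

Find x<0 with |R(x)|<1.
x=-0.31: |R|=0.7580
R=1: x+99/140x²=0 ⇒ x=−140/99=-1.4141; min R=1−1/(4·99/140)=0.6465>−1
Confirm numerically:
  x=-1.180: |R|=0.80463 <1
  x=-0.959: |R|=0.69135 <1
  x=-0.929: |R|=0.68129 <1
  x=-1.928: |R|=1.70058 >1
  x=-1.863: |R|=1.59133 >1
  x=-1.845: |R|=1.56213 >1
So |R|<1 on (-1.4141, 0).

left endpoint -1.4141.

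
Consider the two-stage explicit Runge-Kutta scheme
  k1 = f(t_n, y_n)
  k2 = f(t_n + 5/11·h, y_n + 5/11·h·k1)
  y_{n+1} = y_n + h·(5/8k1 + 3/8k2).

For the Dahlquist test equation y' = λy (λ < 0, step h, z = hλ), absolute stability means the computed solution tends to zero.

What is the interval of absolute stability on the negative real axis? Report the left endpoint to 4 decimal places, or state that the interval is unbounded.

(-5.8667, 0).

With y'=λy (z=hλ):
  k1=λy_n ⇒ h·k1=z·y_n;  k2=λ(1+5/11z)y_n ⇒ h·k2=z(1+5/11z)y_n
  y_{n+1}/y_n = 1 + 5/8z + 3/8z(1+5/11z) = 1 + z + 15/88z²
  R(z) = 1 + z + 15/88z².

Boundary: |R(x)|=1, x<0.
x=-1.57: |R|=0.1498
R=1: x+15/88x²=0 ⇒ x=−88/15=-5.8667; min R=1−1/(4·15/88)=-0.4667>−1
Confirm numerically:
  x=-5.149: |R|=0.37013 <1
  x=-4.809: |R|=0.13301 <1
  x=-3.837: |R|=0.32747 <1
  x=-3.007: |R|=0.46574 <1
  x=-6.241: |R|=1.39822 >1
  x=-5.926: |R|=1.05993 >1
  x=-5.923: |R|=1.05687 >1
Stable set (-5.8667, 0).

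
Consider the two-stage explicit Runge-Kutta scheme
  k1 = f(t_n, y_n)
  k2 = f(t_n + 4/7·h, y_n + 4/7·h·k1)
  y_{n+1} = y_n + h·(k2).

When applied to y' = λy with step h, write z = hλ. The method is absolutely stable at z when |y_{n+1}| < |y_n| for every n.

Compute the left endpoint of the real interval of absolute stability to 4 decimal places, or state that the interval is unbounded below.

z* = -1.7500.

Set f=λy, z=hλ:
  k1=λy_n ⇒ h·k1=z·y_n;  k2=λ(1+4/7z)y_n ⇒ h·k2=z(1+4/7z)y_n
  y_{n+1}/y_n = 1 + z(1+4/7z) = 1 + z + 4/7z²
  ⇒ R(z) = 1 + z + 4/7z².

Boundary: |R(x)|=1, x<0.
x=-0.7: |R|=0.5800
R=1: x+4/7x²=0 ⇒ x=−7/4=-1.7500; min R=1−1/(4·4/7)=0.5625>−1
Confirm numerically:
  x=-1.614: |R|=0.87457 <1
  x=-1.389: |R|=0.71347 <1
  x=-1.347: |R|=0.68981 <1
  x=-0.716: |R|=0.57695 <1
  x=-2.226: |R|=1.60547 >1
  x=-2.158: |R|=1.50312 >1
  x=-1.989: |R|=1.27164 >1
Interval (-1.7500, 0).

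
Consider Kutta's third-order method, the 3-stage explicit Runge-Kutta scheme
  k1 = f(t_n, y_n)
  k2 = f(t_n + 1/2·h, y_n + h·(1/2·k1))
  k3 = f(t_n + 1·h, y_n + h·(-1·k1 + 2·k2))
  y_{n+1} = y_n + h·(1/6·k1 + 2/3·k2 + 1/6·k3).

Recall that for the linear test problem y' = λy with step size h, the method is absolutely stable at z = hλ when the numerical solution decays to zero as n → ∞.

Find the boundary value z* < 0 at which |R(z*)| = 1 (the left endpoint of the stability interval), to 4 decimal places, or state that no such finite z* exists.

z* = -2.5127.

Test eqn y'=λy, z=hλ:
  order 3, 3-stage ⇒ R(z)=1+z+z^2/2+z^3/6
  (e.g. R(-1.24)=0.21103, |R|=0.21103)

Find x<0 with |R(x)|<1.
x=-1.24: |R|=0.2110
|R(-2.65)|=1.2404 |R(-1.52)|=0.0499 |R(-0.73)|=0.4716
Bisect:
  x_lo=-3.1494 |R|=2.3964  x_hi=-0.2873 |R|=0.7500
  mid=-1.71837 |R|=0.08764 →hi
  mid=-2.43389 |R|=0.87497 →hi
  mid=-2.79165 |R|=1.52103 →lo
  mid=-2.61277 |R|=1.17220 →lo
  mid=-2.52333 |R|=1.01749 →lo
  mid=-2.47861 |R|=0.94475 →hi
  mid=-2.50097 |R|=0.98074 →hi
  mid=-2.51215 |R|=0.99902 →hi
  mid=-2.51774 |R|=1.00823 →lo
  ...
  [-2.51285,-2.51267] ⇒ x*=-2.5127
Stable set (-2.5127, 0).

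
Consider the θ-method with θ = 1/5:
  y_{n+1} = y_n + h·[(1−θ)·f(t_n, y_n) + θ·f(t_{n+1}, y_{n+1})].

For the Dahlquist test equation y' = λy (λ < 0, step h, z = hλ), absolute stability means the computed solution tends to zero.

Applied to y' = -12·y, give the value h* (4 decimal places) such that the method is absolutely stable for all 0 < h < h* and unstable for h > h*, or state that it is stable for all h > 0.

Set f=λy, z=hλ:
  y_{n+1} = y_n + z·[4/5·y_n + 1/5·y_{n+1}] ⇒ (1 − 1/5z)y_{n+1} = (1 + 4/5z)y_n
  so R(z) = (1 + 4/5z)/(1 − 1/5z).

Solve |R(x)|<1 on ℝ⁻.
x=-1.6: |R|=0.2121
R=−1: 1+4/5x = −1+1/5x ⇒ -3/5x=2 ⇒ x=2/(-3/5)=-3.3333
Confirm numerically:
  x=-3.160: |R|=0.93627 <1
  x=-3.099: |R|=0.91320 <1
  x=-2.386: |R|=0.61522 <1
  x=-2.044: |R|=0.45088 <1
  x=-3.897: |R|=1.19006 >1
  x=-3.812: |R|=1.16296 >1
Interval (-3.3333, 0).

(-3.3333,0); λ=-12 ⇒ h* = (10/3)/12 = 0.2778.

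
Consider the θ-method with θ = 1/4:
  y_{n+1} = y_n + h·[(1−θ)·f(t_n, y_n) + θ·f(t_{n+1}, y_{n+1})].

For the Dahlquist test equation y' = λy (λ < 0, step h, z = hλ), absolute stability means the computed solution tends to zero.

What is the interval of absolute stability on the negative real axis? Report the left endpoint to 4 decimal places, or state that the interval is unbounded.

On y'=λy, z=hλ:
  y_{n+1} = y_n + z·[3/4·y_n + 1/4·y_{n+1}] ⇒ (1 − 1/4z)y_{n+1} = (1 + 3/4z)y_n
  Hence R(z) = (1 + 3/4z)/(1 − 1/4z).

Solve |R(x)|<1 on ℝ⁻.
x=-0.96: |R|=0.2258
R=−1: 1+3/4x = −1+1/4x ⇒ -1/2x=2 ⇒ x=2/(-1/2)=-4.0000
Confirm numerically:
  x=-3.245: |R|=0.79158 <1
  x=-3.124: |R|=0.75407 <1
  x=-2.750: |R|=0.62963 <1
  x=-4.395: |R|=1.09410 >1
  x=-4.390: |R|=1.09297 >1
  x=-4.272: |R|=1.06576 >1
Interval (-4.0000, 0).

z∈(-4.0000,0).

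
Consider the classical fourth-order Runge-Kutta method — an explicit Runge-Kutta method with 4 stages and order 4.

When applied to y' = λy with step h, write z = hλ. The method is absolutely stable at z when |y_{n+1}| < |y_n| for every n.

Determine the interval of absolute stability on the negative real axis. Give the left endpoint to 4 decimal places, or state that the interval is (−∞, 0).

z∈(-2.7853,0).

Test eqn y'=λy, z=hλ:
  order 4, 4-stage ⇒ R(z)=1+z+z^2/2+z^3/6+z^4/24
  (e.g. R(-1.61)=0.27046, |R|=0.27046)

Need |R(x)|<1, x<0.
x=-1.61: |R|=0.2705
|R(-2.66)|=0.8270 |R(-1.64)|=0.2711 |R(-1.55)|=0.2711
Bisect:
  x_lo=-3.3862 |R|=2.3540  x_hi=-0.2140 |R|=0.8074
  mid=-1.80009 |R|=0.28541 →hi
  mid=-2.59315 |R|=0.74691 →hi
  mid=-2.98968 |R|=1.35450 →lo
  mid=-2.79142 |R|=1.00927 →lo
  mid=-2.69229 |R|=0.86859 →hi
  mid=-2.74185 |R|=0.93646 →hi
  mid=-2.76664 |R|=0.97223 →hi
  mid=-2.77903 |R|=0.99059 →hi
  ...
  [-2.78542,-2.78522] ⇒ x*=-2.7853
So |R|<1 on (-2.7853, 0).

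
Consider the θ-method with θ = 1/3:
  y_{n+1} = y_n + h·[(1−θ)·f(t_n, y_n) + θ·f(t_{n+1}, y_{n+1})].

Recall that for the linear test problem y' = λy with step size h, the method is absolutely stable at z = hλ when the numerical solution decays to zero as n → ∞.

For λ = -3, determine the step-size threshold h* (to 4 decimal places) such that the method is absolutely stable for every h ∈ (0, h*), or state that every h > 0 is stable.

On y'=λy, z=hλ:
  y_{n+1} = y_n + z·[2/3·y_n + 1/3·y_{n+1}] ⇒ (1 − 1/3z)y_{n+1} = (1 + 2/3z)y_n
  R(z) = (1 + 2/3z)/(1 − 1/3z).

Need |R(x)|<1, x<0.
x=-1.23: |R|=0.1277
R=−1: 1+2/3x = −1+1/3x ⇒ -1/3x=2 ⇒ x=2/(-1/3)=-6.0000
Confirm numerically:
  x=-5.437: |R|=0.93327 <1
  x=-5.039: |R|=0.88046 <1
  x=-4.594: |R|=0.81485 <1
  x=-4.118: |R|=0.73560 <1
  x=-6.287: |R|=1.03090 >1
  x=-6.156: |R|=1.01704 >1
So |R|<1 on (-6.0000, 0).

(-6.0000,0); λ=-3 ⇒ h* = (6)/3 = 2.0000.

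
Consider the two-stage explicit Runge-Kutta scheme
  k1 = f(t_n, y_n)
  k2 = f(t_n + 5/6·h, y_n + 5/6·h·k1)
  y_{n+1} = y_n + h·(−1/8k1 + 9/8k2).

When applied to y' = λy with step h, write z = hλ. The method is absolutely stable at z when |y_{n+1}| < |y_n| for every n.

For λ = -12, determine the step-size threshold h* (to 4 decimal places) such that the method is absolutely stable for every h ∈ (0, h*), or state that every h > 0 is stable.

(-1.0667,0); λ=-12 ⇒ h* = (16/15)/12 = 0.0889.

On y'=λy, z=hλ:
  k1=λy_n ⇒ h·k1=z·y_n;  k2=λ(1+5/6z)y_n ⇒ h·k2=z(1+5/6z)y_n
  y_{n+1}/y_n = 1 − 1/8z + 9/8z(1+5/6z) = 1 + z + 15/16z²
  R(z) = 1 + z + 15/16z².

Find x<0 with |R(x)|<1.
x=-1.32: |R|=1.3135
R=1: x+15/16x²=0 ⇒ x=−16/15=-1.0667; min R=1−1/(4·15/16)=0.7333>−1
Confirm numerically:
  x=-0.812: |R|=0.80614 <1
  x=-0.464: |R|=0.73784 <1
  x=-0.437: |R|=0.74203 <1
  x=-1.537: |R|=1.67772 >1
  x=-1.227: |R|=1.18443 >1
So |R|<1 on (-1.0667, 0).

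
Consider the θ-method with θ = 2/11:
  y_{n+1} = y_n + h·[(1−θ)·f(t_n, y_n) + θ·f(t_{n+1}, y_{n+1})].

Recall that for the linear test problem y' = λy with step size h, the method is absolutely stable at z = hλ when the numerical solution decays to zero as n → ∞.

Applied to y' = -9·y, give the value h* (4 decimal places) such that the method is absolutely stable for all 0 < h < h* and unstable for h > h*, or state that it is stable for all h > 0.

On y'=λy, z=hλ:
  y_{n+1} = y_n + z·[9/11·y_n + 2/11·y_{n+1}] ⇒ (1 − 2/11z)y_{n+1} = (1 + 9/11z)y_n
  so R(z) = (1 + 9/11z)/(1 − 2/11z).

Solve |R(x)|<1 on ℝ⁻.
x=-1.1: |R|=0.0833
R=−1: 1+9/11x = −1+2/11x ⇒ -7/11x=2 ⇒ x=2/(-7/11)=-3.1429
Confirm numerically:
  x=-2.763: |R|=0.83910 <1
  x=-2.693: |R|=0.80782 <1
  x=-2.105: |R|=0.52235 <1
  x=-1.664: |R|=0.27750 <1
  x=-3.521: |R|=1.14671 >1
  x=-3.479: |R|=1.13103 >1
  x=-3.354: |R|=1.08347 >1
Interval (-3.1429, 0).

(-3.1429,0); λ=-9 ⇒ h* = (22/7)/9 = 0.3492.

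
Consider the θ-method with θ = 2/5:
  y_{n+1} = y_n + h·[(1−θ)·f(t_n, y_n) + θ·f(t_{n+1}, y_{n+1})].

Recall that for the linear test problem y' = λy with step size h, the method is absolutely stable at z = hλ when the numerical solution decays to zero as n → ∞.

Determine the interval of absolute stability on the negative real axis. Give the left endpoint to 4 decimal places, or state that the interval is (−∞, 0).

(-10.0000, 0).

With y'=λy (z=hλ):
  y_{n+1} = y_n + z·[3/5·y_n + 2/5·y_{n+1}] ⇒ (1 − 2/5z)y_{n+1} = (1 + 3/5z)y_n
  Hence R(z) = (1 + 3/5z)/(1 − 2/5z).

Need |R(x)|<1, x<0.
x=-1.51: |R|=0.0586
R=−1: 1+3/5x = −1+2/5x ⇒ -1/5x=2 ⇒ x=2/(-1/5)=-10.0000
Confirm numerically:
  x=-8.520: |R|=0.93285 <1
  x=-5.622: |R|=0.73049 <1
  x=-4.221: |R|=0.57008 <1
  x=-10.366: |R|=1.01422 >1
  x=-10.311: |R|=1.01214 >1
Interval (-10.0000, 0).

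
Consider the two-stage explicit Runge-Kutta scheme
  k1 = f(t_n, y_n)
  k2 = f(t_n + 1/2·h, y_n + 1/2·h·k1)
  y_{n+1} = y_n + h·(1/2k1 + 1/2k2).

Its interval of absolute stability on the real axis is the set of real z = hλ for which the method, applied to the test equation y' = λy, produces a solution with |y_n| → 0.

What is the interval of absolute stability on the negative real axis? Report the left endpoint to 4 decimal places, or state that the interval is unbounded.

(-4.0000, 0).

On y'=λy, z=hλ:
  k1=λy_n ⇒ h·k1=z·y_n;  k2=λ(1+1/2z)y_n ⇒ h·k2=z(1+1/2z)y_n
  y_{n+1}/y_n = 1 + 1/2z + 1/2z(1+1/2z) = 1 + z + 1/4z²
  ⇒ R(z) = 1 + z + 1/4z².

Solve |R(x)|<1 on ℝ⁻.
x=-1.7: |R|=0.0225
R=1: x+1/4x²=0 ⇒ x=−4=-4.0000; min R=1−1/(4·1/4)=0.0000>−1
Confirm numerically:
  x=-3.920: |R|=0.92160 <1
  x=-2.984: |R|=0.24206 <1
  x=-2.480: |R|=0.05760 <1
  x=-4.274: |R|=1.29277 >1
  x=-4.093: |R|=1.09516 >1
So |R|<1 on (-4.0000, 0).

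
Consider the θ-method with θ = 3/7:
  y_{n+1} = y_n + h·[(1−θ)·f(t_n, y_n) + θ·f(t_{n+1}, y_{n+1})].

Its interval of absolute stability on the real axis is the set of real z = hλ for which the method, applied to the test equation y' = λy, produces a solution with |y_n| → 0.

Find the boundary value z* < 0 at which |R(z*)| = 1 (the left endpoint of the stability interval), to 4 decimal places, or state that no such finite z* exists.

With y'=λy (z=hλ):
  y_{n+1} = y_n + z·[4/7·y_n + 3/7·y_{n+1}] ⇒ (1 − 3/7z)y_{n+1} = (1 + 4/7z)y_n
  so R(z) = (1 + 4/7z)/(1 − 3/7z).

Boundary: |R(x)|=1, x<0.
x=-1.56: |R|=0.0651
R=−1: 1+4/7x = −1+3/7x ⇒ -1/7x=2 ⇒ x=2/(-1/7)=-14.0000
Confirm numerically:
  x=-9.404: |R|=0.86948 <1
  x=-9.179: |R|=0.86041 <1
  x=-7.739: |R|=0.79280 <1
  x=-14.549: |R|=1.01084 >1
  x=-14.498: |R|=1.00986 >1
  x=-14.028: |R|=1.00057 >1
So |R|<1 on (-14.0000, 0).

z* = -14.0000.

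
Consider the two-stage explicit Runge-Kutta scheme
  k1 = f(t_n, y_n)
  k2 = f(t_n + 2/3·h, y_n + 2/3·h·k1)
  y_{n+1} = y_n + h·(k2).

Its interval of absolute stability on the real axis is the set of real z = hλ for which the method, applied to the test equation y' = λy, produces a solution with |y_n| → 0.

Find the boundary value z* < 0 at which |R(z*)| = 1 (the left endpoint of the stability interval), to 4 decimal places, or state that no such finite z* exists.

z* = -1.5000.

Set f=λy, z=hλ:
  k1=λy_n ⇒ h·k1=z·y_n;  k2=λ(1+2/3z)y_n ⇒ h·k2=z(1+2/3z)y_n
  y_{n+1}/y_n = 1 + z(1+2/3z) = 1 + z + 2/3z²
  Hence R(z) = 1 + z + 2/3z².

Solve |R(x)|<1 on ℝ⁻.
x=-1.63: |R|=1.1413
R=1: x+2/3x²=0 ⇒ x=−3/2=-1.5000; min R=1−1/(4·2/3)=0.6250>−1
Confirm numerically:
  x=-1.365: |R|=0.87715 <1
  x=-0.845: |R|=0.63102 <1
  x=-0.721: |R|=0.62556 <1
  x=-2.062: |R|=1.77256 >1
  x=-1.719: |R|=1.25097 >1
  x=-1.577: |R|=1.08095 >1
So |R|<1 on (-1.5000, 0).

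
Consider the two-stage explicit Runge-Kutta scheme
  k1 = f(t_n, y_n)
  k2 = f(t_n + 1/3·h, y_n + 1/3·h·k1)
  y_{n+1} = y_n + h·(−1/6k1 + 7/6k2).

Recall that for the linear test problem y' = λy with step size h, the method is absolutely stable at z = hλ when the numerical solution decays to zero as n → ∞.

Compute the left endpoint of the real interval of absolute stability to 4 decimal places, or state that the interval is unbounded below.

Set f=λy, z=hλ:
  k1=λy_n ⇒ h·k1=z·y_n;  k2=λ(1+1/3z)y_n ⇒ h·k2=z(1+1/3z)y_n
  y_{n+1}/y_n = 1 − 1/6z + 7/6z(1+1/3z) = 1 + z + 7/18z²
  Hence R(z) = 1 + z + 7/18z².

Solve |R(x)|<1 on ℝ⁻.
x=-1.73: |R|=0.4339
R=1: x+7/18x²=0 ⇒ x=−18/7=-2.5714; min R=1−1/(4·7/18)=0.3571>−1
Confirm numerically:
  x=-2.351: |R|=0.79847 <1
  x=-2.159: |R|=0.65372 <1
  x=-2.134: |R|=0.63698 <1
  x=-1.972: |R|=0.54030 <1
  x=-3.046: |R|=1.56216 >1
  x=-2.875: |R|=1.33941 >1
Stable set (-2.5714, 0).

left endpoint -2.5714.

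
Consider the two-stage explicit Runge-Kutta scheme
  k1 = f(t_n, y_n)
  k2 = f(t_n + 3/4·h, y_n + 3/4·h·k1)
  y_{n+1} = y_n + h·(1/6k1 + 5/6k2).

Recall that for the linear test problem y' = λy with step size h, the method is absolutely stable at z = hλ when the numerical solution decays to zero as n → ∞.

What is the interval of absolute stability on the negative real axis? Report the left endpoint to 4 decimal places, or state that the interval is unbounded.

Set f=λy, z=hλ:
  k1=λy_n ⇒ h·k1=z·y_n;  k2=λ(1+3/4z)y_n ⇒ h·k2=z(1+3/4z)y_n
  y_{n+1}/y_n = 1 + 1/6z + 5/6z(1+3/4z) = 1 + z + 5/8z²
  so R(z) = 1 + z + 5/8z².

Find x<0 with |R(x)|<1.
x=-1.22: |R|=0.7102
R=1: x+5/8x²=0 ⇒ x=−8/5=-1.6000; min R=1−1/(4·5/8)=0.6000>−1
Confirm numerically:
  x=-1.572: |R|=0.97249 <1
  x=-1.521: |R|=0.92490 <1
  x=-0.965: |R|=0.61702 <1
  x=-0.781: |R|=0.60023 <1
  x=-1.906: |R|=1.36452 >1
  x=-1.734: |R|=1.14522 >1
Stable set (-1.6000, 0).

(-1.6000, 0).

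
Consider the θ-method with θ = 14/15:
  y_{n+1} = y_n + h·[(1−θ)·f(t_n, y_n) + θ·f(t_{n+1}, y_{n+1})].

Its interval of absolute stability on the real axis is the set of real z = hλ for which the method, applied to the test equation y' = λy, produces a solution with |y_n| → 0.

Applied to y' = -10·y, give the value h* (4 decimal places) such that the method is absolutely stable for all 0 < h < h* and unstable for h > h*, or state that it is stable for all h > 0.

With y'=λy (z=hλ):
  y_{n+1} = y_n + z·[1/15·y_n + 14/15·y_{n+1}] ⇒ (1 − 14/15z)y_{n+1} = (1 + 1/15z)y_n
  Hence R(z) = (1 + 1/15z)/(1 − 14/15z).

Solve |R(x)|<1 on ℝ⁻.
x=-1.74: |R|=0.3369
x=-2: |R|=0.3023
x=-10: |R|=0.0323
x=-100: |R|=0.0601
θ=14/15≥1/2 ⇒ |1+1/15x|<|1−14/15x| ∀x<0 ⇒ interval (−∞,0).

interval (−∞, 0). Any h>0 works for λ=-10.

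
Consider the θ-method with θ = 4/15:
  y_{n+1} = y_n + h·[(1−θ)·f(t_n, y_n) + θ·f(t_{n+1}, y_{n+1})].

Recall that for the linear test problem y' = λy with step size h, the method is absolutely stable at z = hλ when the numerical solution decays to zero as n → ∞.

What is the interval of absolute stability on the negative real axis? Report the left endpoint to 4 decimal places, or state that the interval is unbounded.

z∈(-4.2857,0).

With y'=λy (z=hλ):
  y_{n+1} = y_n + z·[11/15·y_n + 4/15·y_{n+1}] ⇒ (1 − 4/15z)y_{n+1} = (1 + 11/15z)y_n
  R(z) = (1 + 11/15z)/(1 − 4/15z).

Solve |R(x)|<1 on ℝ⁻.
x=-0.81: |R|=0.3339
R=−1: 1+11/15x = −1+4/15x ⇒ -7/15x=2 ⇒ x=2/(-7/15)=-4.2857
Confirm numerically:
  x=-3.940: |R|=0.92133 <1
  x=-2.946: |R|=0.64987 <1
  x=-2.824: |R|=0.61089 <1
  x=-4.827: |R|=1.11044 >1
  x=-4.395: |R|=1.02348 >1
Stable set (-4.2857, 0).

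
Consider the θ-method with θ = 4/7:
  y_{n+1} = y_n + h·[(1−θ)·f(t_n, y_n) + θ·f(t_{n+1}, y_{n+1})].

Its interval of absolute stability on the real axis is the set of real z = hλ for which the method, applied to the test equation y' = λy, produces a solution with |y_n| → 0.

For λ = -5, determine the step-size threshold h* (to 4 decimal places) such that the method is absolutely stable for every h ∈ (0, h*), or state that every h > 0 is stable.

interval (−∞, 0). Any h>0 works for λ=-5.

With y'=λy (z=hλ):
  y_{n+1} = y_n + z·[3/7·y_n + 4/7·y_{n+1}] ⇒ (1 − 4/7z)y_{n+1} = (1 + 3/7z)y_n
  so R(z) = (1 + 3/7z)/(1 − 4/7z).

Find x<0 with |R(x)|<1.
x=-1.72: |R|=0.1326
x=-2: |R|=0.0667
x=-10: |R|=0.4894
x=-100: |R|=0.7199
θ=4/7≥1/2 ⇒ |1+3/7x|<|1−4/7x| ∀x<0 ⇒ unbounded interval.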